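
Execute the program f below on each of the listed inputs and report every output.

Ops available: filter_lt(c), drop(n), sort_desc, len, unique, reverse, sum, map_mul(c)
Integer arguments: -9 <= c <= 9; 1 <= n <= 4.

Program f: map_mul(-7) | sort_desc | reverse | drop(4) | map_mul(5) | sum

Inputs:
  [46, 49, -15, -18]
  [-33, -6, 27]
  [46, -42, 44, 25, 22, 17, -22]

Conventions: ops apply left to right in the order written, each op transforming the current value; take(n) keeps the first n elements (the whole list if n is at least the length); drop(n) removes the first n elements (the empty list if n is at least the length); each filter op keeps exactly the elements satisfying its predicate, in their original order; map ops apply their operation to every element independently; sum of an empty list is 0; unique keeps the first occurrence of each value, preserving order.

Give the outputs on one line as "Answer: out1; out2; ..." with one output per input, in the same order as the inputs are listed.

0; 0; 1645

Execution, op by op:
  [46, 49, -15, -18] -> [-322, -343, 105, 126] -> [126, 105, -322, -343] -> [-343, -322, 105, 126] -> [] -> [] -> 0
  [-33, -6, 27] -> [231, 42, -189] -> [231, 42, -189] -> [-189, 42, 231] -> [] -> [] -> 0
  [46, -42, 44, 25, 22, 17, -22] -> [-322, 294, -308, -175, -154, -119, 154] -> [294, 154, -119, -154, -175, -308, -322] -> [-322, -308, -175, -154, -119, 154, 294] -> [-119, 154, 294] -> [-595, 770, 1470] -> 1645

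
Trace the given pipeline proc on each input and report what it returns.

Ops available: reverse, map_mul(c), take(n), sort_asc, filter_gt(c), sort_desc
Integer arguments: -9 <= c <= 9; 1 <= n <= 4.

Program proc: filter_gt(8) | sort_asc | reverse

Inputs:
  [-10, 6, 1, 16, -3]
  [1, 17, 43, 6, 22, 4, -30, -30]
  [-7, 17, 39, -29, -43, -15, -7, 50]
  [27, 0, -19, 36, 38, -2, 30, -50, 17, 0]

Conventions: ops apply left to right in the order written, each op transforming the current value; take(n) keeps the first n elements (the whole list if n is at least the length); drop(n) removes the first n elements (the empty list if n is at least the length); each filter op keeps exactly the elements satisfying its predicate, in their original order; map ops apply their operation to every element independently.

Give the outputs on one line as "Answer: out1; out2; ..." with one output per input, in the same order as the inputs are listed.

Execution, op by op:
  [-10, 6, 1, 16, -3] -> [16] -> [16] -> [16]
  [1, 17, 43, 6, 22, 4, -30, -30] -> [17, 43, 22] -> [17, 22, 43] -> [43, 22, 17]
  [-7, 17, 39, -29, -43, -15, -7, 50] -> [17, 39, 50] -> [17, 39, 50] -> [50, 39, 17]
  [27, 0, -19, 36, 38, -2, 30, -50, 17, 0] -> [27, 36, 38, 30, 17] -> [17, 27, 30, 36, 38] -> [38, 36, 30, 27, 17]

[16]; [43, 22, 17]; [50, 39, 17]; [38, 36, 30, 27, 17]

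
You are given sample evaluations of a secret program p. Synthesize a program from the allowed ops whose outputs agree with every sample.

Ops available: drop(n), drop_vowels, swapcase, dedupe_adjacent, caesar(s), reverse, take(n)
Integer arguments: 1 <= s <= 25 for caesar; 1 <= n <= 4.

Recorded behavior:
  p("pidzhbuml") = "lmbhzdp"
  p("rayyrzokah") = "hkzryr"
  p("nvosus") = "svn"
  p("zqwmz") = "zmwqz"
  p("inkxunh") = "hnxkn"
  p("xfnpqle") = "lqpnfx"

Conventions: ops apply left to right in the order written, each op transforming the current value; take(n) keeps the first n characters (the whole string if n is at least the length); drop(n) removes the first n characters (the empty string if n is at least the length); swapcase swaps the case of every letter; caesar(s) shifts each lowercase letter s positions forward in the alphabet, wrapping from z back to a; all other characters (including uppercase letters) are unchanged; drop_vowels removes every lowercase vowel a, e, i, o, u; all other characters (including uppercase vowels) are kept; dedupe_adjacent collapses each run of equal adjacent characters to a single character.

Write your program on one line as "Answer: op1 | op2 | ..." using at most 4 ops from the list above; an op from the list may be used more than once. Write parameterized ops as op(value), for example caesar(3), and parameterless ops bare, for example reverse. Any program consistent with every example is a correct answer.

drop_vowels | dedupe_adjacent | reverse

Check, running the answer program on each example:
  "pidzhbuml" -> "pdzhbml" -> "pdzhbml" -> "lmbhzdp"
  "rayyrzokah" -> "ryyrzkh" -> "ryrzkh" -> "hkzryr"
  "nvosus" -> "nvss" -> "nvs" -> "svn"
  "zqwmz" -> "zqwmz" -> "zqwmz" -> "zmwqz"
  "inkxunh" -> "nkxnh" -> "nkxnh" -> "hnxkn"
  "xfnpqle" -> "xfnpql" -> "xfnpql" -> "lqpnfx"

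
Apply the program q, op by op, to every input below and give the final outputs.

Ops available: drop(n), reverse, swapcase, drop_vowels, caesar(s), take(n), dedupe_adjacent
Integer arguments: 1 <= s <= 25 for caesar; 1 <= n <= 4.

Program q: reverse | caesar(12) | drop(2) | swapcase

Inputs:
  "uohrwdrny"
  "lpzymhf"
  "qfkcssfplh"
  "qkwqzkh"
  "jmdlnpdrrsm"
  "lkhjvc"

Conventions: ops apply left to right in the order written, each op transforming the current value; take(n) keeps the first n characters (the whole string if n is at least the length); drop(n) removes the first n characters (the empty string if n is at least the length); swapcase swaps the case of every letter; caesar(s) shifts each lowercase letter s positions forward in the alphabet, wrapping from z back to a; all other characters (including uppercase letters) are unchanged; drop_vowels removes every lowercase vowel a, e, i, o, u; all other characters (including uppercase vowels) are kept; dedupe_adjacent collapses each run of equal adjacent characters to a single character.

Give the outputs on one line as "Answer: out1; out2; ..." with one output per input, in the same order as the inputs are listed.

Execution, op by op:
  "uohrwdrny" -> "ynrdwrhou" -> "kzdpidtag" -> "dpidtag" -> "DPIDTAG"
  "lpzymhf" -> "fhmyzpl" -> "rtyklbx" -> "yklbx" -> "YKLBX"
  "qfkcssfplh" -> "hlpfssckfq" -> "txbreeowrc" -> "breeowrc" -> "BREEOWRC"
  "qkwqzkh" -> "hkzqwkq" -> "twlciwc" -> "lciwc" -> "LCIWC"
  "jmdlnpdrrsm" -> "msrrdpnldmj" -> "yeddpbzxpyv" -> "ddpbzxpyv" -> "DDPBZXPYV"
  "lkhjvc" -> "cvjhkl" -> "ohvtwx" -> "vtwx" -> "VTWX"

"DPIDTAG"; "YKLBX"; "BREEOWRC"; "LCIWC"; "DDPBZXPYV"; "VTWX"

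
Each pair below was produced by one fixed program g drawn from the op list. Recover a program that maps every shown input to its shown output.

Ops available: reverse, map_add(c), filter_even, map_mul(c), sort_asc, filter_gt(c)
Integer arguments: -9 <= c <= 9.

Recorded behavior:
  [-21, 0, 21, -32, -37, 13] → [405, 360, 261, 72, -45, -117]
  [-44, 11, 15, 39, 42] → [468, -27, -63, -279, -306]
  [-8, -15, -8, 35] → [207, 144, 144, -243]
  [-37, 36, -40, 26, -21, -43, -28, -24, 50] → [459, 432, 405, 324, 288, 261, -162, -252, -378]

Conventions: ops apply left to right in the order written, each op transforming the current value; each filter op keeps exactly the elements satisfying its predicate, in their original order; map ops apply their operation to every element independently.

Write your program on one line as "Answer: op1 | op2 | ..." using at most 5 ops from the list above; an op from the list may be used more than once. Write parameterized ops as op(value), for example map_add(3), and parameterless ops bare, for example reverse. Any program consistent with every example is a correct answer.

reverse | sort_asc | map_add(-8) | map_mul(-9)

Check, running the answer program on each example:
  [-21, 0, 21, -32, -37, 13] -> [13, -37, -32, 21, 0, -21] -> [-37, -32, -21, 0, 13, 21] -> [-45, -40, -29, -8, 5, 13] -> [405, 360, 261, 72, -45, -117]
  [-44, 11, 15, 39, 42] -> [42, 39, 15, 11, -44] -> [-44, 11, 15, 39, 42] -> [-52, 3, 7, 31, 34] -> [468, -27, -63, -279, -306]
  [-8, -15, -8, 35] -> [35, -8, -15, -8] -> [-15, -8, -8, 35] -> [-23, -16, -16, 27] -> [207, 144, 144, -243]
  [-37, 36, -40, 26, -21, -43, -28, -24, 50] -> [50, -24, -28, -43, -21, 26, -40, 36, -37] -> [-43, -40, -37, -28, -24, -21, 26, 36, 50] -> [-51, -48, -45, -36, -32, -29, 18, 28, 42] -> [459, 432, 405, 324, 288, 261, -162, -252, -378]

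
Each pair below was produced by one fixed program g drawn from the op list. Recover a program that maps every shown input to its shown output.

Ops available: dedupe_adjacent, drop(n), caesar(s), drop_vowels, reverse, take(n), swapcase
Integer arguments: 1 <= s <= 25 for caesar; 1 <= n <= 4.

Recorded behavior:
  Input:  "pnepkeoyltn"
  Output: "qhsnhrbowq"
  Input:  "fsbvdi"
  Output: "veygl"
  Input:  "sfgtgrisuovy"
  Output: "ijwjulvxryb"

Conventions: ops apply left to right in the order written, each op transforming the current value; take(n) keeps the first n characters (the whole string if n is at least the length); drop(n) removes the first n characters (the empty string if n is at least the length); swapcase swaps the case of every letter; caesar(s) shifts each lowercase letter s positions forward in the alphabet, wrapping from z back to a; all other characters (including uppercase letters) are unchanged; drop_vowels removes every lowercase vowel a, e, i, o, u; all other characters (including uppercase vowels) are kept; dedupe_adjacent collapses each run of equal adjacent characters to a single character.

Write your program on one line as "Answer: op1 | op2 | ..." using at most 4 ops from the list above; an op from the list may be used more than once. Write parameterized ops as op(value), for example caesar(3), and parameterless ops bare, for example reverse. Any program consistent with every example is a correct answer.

reverse | caesar(3) | reverse | drop(1)

Check, running the answer program on each example:
  "pnepkeoyltn" -> "ntlyoekpenp" -> "qwobrhnshqs" -> "sqhsnhrbowq" -> "qhsnhrbowq"
  "fsbvdi" -> "idvbsf" -> "lgyevi" -> "iveygl" -> "veygl"
  "sfgtgrisuovy" -> "yvousirgtgfs" -> "byrxvlujwjiv" -> "vijwjulvxryb" -> "ijwjulvxryb"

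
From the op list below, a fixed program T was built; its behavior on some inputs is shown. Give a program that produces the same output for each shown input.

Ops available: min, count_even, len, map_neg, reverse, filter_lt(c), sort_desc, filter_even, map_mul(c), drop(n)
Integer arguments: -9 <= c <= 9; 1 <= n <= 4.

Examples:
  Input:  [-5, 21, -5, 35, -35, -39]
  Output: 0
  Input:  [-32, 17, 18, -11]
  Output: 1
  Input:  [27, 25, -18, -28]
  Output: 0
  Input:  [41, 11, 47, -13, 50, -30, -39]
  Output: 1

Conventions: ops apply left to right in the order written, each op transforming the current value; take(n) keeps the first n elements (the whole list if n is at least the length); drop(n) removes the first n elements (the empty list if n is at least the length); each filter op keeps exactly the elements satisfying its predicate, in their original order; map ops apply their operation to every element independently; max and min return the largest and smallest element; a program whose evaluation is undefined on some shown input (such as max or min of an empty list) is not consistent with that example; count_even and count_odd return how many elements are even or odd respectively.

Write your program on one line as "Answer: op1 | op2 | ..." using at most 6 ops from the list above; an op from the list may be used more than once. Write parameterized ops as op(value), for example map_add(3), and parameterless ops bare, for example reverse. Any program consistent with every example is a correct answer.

map_mul(-9) | reverse | sort_desc | drop(3) | filter_even | count_even

Check, running the answer program on each example:
  [-5, 21, -5, 35, -35, -39] -> [45, -189, 45, -315, 315, 351] -> [351, 315, -315, 45, -189, 45] -> [351, 315, 45, 45, -189, -315] -> [45, -189, -315] -> [] -> 0
  [-32, 17, 18, -11] -> [288, -153, -162, 99] -> [99, -162, -153, 288] -> [288, 99, -153, -162] -> [-162] -> [-162] -> 1
  [27, 25, -18, -28] -> [-243, -225, 162, 252] -> [252, 162, -225, -243] -> [252, 162, -225, -243] -> [-243] -> [] -> 0
  [41, 11, 47, -13, 50, -30, -39] -> [-369, -99, -423, 117, -450, 270, 351] -> [351, 270, -450, 117, -423, -99, -369] -> [351, 270, 117, -99, -369, -423, -450] -> [-99, -369, -423, -450] -> [-450] -> 1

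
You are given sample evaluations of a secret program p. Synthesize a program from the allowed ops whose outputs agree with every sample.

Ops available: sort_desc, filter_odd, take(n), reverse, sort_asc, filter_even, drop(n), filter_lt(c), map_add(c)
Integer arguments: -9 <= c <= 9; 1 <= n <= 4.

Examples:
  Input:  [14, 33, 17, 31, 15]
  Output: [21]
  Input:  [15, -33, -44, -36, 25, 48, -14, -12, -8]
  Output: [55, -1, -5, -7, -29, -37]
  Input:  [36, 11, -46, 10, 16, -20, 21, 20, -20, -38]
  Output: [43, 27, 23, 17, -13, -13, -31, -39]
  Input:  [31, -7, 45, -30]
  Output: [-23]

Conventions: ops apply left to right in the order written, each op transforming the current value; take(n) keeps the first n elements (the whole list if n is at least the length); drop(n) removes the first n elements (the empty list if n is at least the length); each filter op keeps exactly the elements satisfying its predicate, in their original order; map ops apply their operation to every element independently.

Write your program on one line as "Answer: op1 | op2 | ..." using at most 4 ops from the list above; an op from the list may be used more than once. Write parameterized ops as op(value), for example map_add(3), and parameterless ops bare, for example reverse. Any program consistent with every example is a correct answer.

sort_asc | sort_desc | map_add(7) | filter_odd

Check, running the answer program on each example:
  [14, 33, 17, 31, 15] -> [14, 15, 17, 31, 33] -> [33, 31, 17, 15, 14] -> [40, 38, 24, 22, 21] -> [21]
  [15, -33, -44, -36, 25, 48, -14, -12, -8] -> [-44, -36, -33, -14, -12, -8, 15, 25, 48] -> [48, 25, 15, -8, -12, -14, -33, -36, -44] -> [55, 32, 22, -1, -5, -7, -26, -29, -37] -> [55, -1, -5, -7, -29, -37]
  [36, 11, -46, 10, 16, -20, 21, 20, -20, -38] -> [-46, -38, -20, -20, 10, 11, 16, 20, 21, 36] -> [36, 21, 20, 16, 11, 10, -20, -20, -38, -46] -> [43, 28, 27, 23, 18, 17, -13, -13, -31, -39] -> [43, 27, 23, 17, -13, -13, -31, -39]
  [31, -7, 45, -30] -> [-30, -7, 31, 45] -> [45, 31, -7, -30] -> [52, 38, 0, -23] -> [-23]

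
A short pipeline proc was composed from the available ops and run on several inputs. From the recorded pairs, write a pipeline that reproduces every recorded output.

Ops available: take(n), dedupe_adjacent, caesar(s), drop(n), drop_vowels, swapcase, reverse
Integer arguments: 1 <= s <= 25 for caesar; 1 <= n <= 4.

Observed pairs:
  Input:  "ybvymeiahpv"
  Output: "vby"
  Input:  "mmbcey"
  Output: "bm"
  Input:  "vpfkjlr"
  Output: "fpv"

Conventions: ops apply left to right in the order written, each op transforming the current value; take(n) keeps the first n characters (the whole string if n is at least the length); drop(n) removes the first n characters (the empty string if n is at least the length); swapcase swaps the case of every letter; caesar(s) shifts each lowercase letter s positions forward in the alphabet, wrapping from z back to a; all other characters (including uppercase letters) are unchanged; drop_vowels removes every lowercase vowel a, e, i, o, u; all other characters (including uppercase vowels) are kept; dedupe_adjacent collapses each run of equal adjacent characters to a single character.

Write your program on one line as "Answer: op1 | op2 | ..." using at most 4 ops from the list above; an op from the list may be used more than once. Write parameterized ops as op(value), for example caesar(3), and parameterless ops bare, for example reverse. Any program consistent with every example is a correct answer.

take(3) | dedupe_adjacent | reverse

Check, running the answer program on each example:
  "ybvymeiahpv" -> "ybv" -> "ybv" -> "vby"
  "mmbcey" -> "mmb" -> "mb" -> "bm"
  "vpfkjlr" -> "vpf" -> "vpf" -> "fpv"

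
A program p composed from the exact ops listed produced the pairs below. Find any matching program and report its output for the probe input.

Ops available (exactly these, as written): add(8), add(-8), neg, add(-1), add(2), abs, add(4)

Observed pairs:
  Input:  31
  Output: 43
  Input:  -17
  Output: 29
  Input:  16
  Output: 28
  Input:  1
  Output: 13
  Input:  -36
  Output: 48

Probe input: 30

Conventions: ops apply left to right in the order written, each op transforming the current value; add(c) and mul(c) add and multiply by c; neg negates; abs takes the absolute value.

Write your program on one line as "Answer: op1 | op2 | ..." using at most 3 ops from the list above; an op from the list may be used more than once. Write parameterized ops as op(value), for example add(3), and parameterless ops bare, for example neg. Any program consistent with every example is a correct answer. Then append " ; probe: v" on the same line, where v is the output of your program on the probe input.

abs | add(8) | add(4) ; probe: 42

Check, running the answer program on each example:
  31 -> 31 -> 39 -> 43
  -17 -> 17 -> 25 -> 29
  16 -> 16 -> 24 -> 28
  1 -> 1 -> 9 -> 13
  -36 -> 36 -> 44 -> 48
  probe: 30 -> 30 -> 38 -> 42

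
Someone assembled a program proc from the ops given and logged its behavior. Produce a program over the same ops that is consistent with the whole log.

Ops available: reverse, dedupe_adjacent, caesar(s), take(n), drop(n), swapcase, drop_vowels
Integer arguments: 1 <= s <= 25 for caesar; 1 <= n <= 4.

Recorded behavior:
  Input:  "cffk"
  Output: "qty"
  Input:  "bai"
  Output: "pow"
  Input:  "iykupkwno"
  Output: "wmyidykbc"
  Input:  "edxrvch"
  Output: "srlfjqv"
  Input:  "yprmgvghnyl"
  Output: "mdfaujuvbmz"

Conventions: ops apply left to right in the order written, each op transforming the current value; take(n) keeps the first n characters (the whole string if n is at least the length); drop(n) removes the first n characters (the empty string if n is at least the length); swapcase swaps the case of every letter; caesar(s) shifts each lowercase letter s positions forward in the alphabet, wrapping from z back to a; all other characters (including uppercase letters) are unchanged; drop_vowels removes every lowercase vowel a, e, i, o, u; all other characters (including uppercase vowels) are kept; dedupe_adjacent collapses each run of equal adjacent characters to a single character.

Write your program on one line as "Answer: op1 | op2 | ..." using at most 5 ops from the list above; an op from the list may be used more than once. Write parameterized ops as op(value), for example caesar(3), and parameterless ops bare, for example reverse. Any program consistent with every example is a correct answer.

reverse | dedupe_adjacent | reverse | caesar(15) | caesar(25)

Check, running the answer program on each example:
  "cffk" -> "kffc" -> "kfc" -> "cfk" -> "ruz" -> "qty"
  "bai" -> "iab" -> "iab" -> "bai" -> "qpx" -> "pow"
  "iykupkwno" -> "onwkpukyi" -> "onwkpukyi" -> "iykupkwno" -> "xnzjezlcd" -> "wmyidykbc"
  "edxrvch" -> "hcvrxde" -> "hcvrxde" -> "edxrvch" -> "tsmgkrw" -> "srlfjqv"
  "yprmgvghnyl" -> "lynhgvgmrpy" -> "lynhgvgmrpy" -> "yprmgvghnyl" -> "negbvkvwcna" -> "mdfaujuvbmz"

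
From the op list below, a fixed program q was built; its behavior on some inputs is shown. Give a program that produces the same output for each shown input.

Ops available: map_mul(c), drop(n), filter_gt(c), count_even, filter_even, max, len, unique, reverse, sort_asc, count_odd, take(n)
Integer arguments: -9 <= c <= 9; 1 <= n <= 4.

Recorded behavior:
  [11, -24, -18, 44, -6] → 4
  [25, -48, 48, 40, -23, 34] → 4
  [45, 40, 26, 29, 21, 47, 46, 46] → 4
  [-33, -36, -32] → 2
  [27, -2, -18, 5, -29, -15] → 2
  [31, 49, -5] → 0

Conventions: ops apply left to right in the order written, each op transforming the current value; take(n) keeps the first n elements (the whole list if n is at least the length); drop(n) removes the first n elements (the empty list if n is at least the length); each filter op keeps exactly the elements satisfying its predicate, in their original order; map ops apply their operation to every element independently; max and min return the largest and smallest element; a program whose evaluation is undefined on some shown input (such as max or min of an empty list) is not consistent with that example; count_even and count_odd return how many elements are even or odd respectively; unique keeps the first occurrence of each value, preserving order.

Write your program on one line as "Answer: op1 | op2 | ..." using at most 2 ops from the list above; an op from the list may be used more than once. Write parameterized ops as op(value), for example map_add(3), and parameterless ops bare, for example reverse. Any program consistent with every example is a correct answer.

filter_even | len

Check, running the answer program on each example:
  [11, -24, -18, 44, -6] -> [-24, -18, 44, -6] -> 4
  [25, -48, 48, 40, -23, 34] -> [-48, 48, 40, 34] -> 4
  [45, 40, 26, 29, 21, 47, 46, 46] -> [40, 26, 46, 46] -> 4
  [-33, -36, -32] -> [-36, -32] -> 2
  [27, -2, -18, 5, -29, -15] -> [-2, -18] -> 2
  [31, 49, -5] -> [] -> 0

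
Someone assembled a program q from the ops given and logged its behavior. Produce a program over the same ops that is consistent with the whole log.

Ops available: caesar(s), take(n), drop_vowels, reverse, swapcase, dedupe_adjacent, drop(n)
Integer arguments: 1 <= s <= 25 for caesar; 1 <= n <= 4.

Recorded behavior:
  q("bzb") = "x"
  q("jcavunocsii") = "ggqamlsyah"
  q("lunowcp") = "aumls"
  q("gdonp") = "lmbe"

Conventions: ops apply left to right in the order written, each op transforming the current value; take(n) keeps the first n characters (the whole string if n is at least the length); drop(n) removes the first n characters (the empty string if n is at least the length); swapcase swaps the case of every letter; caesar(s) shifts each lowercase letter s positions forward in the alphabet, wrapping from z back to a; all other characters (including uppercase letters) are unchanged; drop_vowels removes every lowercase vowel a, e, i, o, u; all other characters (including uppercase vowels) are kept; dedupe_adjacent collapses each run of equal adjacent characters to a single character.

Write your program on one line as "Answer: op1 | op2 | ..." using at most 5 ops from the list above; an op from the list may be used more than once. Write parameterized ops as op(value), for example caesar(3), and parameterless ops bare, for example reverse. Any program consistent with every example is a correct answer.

caesar(19) | drop_vowels | caesar(5) | reverse

Check, running the answer program on each example:
  "bzb" -> "usu" -> "s" -> "x" -> "x"
  "jcavunocsii" -> "cvtonghvlbb" -> "cvtnghvlbb" -> "hayslmaqgg" -> "ggqamlsyah"
  "lunowcp" -> "enghpvi" -> "nghpv" -> "slmua" -> "aumls"
  "gdonp" -> "zwhgi" -> "zwhg" -> "ebml" -> "lmbe"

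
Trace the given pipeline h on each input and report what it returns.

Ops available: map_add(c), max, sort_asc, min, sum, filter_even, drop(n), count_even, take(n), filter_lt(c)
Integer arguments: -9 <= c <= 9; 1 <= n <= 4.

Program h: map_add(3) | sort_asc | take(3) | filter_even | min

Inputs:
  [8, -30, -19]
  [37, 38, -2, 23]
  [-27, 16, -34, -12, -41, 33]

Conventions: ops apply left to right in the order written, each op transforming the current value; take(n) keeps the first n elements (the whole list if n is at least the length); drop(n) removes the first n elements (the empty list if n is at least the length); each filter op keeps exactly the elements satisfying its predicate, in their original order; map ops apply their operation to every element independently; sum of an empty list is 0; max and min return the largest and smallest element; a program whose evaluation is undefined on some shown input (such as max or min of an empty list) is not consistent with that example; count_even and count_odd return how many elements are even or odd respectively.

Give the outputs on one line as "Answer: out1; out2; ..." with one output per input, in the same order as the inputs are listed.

-16; 26; -38

Execution, op by op:
  [8, -30, -19] -> [11, -27, -16] -> [-27, -16, 11] -> [-27, -16, 11] -> [-16] -> -16
  [37, 38, -2, 23] -> [40, 41, 1, 26] -> [1, 26, 40, 41] -> [1, 26, 40] -> [26, 40] -> 26
  [-27, 16, -34, -12, -41, 33] -> [-24, 19, -31, -9, -38, 36] -> [-38, -31, -24, -9, 19, 36] -> [-38, -31, -24] -> [-38, -24] -> -38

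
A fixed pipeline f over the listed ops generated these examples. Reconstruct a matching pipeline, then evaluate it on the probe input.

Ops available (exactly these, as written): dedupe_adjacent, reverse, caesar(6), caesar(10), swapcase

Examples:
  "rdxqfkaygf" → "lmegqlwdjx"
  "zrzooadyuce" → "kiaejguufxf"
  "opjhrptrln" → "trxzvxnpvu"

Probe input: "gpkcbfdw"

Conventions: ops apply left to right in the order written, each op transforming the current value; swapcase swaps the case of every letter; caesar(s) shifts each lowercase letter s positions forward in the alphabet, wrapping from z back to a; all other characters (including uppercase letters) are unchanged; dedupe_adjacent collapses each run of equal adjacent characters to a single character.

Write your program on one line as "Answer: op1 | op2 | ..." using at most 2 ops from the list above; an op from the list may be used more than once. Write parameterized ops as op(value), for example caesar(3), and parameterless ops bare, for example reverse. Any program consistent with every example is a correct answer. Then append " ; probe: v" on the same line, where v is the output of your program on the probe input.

reverse | caesar(6) ; probe: "cjlhiqvm"

Check, running the answer program on each example:
  "rdxqfkaygf" -> "fgyakfqxdr" -> "lmegqlwdjx"
  "zrzooadyuce" -> "ecuydaoozrz" -> "kiaejguufxf"
  "opjhrptrln" -> "nlrtprhjpo" -> "trxzvxnpvu"
  probe: "gpkcbfdw" -> "wdfbckpg" -> "cjlhiqvm"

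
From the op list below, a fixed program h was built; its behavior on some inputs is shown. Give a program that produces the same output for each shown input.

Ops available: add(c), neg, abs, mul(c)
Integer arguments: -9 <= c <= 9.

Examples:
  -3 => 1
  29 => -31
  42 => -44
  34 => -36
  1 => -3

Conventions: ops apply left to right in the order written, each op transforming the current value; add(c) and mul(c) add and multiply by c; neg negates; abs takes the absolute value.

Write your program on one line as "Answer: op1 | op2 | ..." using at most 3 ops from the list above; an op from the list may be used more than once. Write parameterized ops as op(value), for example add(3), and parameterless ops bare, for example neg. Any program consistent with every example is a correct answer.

add(2) | neg

Check, running the answer program on each example:
  -3 -> -1 -> 1
  29 -> 31 -> -31
  42 -> 44 -> -44
  34 -> 36 -> -36
  1 -> 3 -> -3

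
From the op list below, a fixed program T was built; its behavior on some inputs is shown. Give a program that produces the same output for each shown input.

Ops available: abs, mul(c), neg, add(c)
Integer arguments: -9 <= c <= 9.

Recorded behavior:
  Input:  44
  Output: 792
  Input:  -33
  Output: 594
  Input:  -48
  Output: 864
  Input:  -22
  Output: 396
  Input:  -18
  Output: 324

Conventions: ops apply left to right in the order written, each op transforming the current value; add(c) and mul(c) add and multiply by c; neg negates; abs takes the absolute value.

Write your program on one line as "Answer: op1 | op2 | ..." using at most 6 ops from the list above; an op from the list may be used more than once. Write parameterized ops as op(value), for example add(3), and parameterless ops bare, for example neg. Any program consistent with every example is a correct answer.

neg | abs | mul(6) | neg | mul(3) | abs

Check, running the answer program on each example:
  44 -> -44 -> 44 -> 264 -> -264 -> -792 -> 792
  -33 -> 33 -> 33 -> 198 -> -198 -> -594 -> 594
  -48 -> 48 -> 48 -> 288 -> -288 -> -864 -> 864
  -22 -> 22 -> 22 -> 132 -> -132 -> -396 -> 396
  -18 -> 18 -> 18 -> 108 -> -108 -> -324 -> 324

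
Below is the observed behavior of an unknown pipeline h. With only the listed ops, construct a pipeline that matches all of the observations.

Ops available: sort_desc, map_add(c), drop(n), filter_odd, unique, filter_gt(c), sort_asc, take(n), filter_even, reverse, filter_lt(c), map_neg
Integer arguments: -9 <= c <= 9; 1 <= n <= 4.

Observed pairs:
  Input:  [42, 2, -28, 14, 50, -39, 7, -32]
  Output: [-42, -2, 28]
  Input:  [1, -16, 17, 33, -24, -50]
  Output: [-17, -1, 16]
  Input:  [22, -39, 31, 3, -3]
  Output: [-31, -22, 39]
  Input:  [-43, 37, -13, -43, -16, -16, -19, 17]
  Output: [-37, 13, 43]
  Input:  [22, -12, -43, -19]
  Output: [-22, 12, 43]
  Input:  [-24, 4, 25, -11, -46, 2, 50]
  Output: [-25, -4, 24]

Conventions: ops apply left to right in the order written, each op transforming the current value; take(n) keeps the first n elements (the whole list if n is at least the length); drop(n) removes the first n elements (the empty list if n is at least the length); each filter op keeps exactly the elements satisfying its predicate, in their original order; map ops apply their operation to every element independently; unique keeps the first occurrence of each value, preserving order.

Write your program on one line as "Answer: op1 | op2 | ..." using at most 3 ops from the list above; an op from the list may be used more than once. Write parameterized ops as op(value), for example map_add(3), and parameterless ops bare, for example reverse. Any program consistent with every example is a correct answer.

take(3) | sort_desc | map_neg

Check, running the answer program on each example:
  [42, 2, -28, 14, 50, -39, 7, -32] -> [42, 2, -28] -> [42, 2, -28] -> [-42, -2, 28]
  [1, -16, 17, 33, -24, -50] -> [1, -16, 17] -> [17, 1, -16] -> [-17, -1, 16]
  [22, -39, 31, 3, -3] -> [22, -39, 31] -> [31, 22, -39] -> [-31, -22, 39]
  [-43, 37, -13, -43, -16, -16, -19, 17] -> [-43, 37, -13] -> [37, -13, -43] -> [-37, 13, 43]
  [22, -12, -43, -19] -> [22, -12, -43] -> [22, -12, -43] -> [-22, 12, 43]
  [-24, 4, 25, -11, -46, 2, 50] -> [-24, 4, 25] -> [25, 4, -24] -> [-25, -4, 24]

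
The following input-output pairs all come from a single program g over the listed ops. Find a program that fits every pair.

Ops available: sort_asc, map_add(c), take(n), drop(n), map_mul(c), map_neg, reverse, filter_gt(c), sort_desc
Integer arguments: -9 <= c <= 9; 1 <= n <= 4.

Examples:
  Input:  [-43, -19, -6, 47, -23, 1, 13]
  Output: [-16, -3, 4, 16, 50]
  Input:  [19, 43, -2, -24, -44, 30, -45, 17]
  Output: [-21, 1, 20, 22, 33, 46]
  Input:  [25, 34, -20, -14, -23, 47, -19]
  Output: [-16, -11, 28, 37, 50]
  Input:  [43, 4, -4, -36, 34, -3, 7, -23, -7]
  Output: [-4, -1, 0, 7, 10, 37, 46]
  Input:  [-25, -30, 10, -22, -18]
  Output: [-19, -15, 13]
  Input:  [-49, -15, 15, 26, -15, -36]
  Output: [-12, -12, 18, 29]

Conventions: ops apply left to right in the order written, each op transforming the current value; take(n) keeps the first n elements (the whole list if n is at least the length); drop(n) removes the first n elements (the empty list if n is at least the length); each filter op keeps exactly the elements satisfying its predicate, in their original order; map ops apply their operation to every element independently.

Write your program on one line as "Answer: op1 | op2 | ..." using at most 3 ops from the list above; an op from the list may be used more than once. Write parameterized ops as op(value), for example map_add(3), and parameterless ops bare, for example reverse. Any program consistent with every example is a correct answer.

map_add(3) | sort_asc | drop(2)

Check, running the answer program on each example:
  [-43, -19, -6, 47, -23, 1, 13] -> [-40, -16, -3, 50, -20, 4, 16] -> [-40, -20, -16, -3, 4, 16, 50] -> [-16, -3, 4, 16, 50]
  [19, 43, -2, -24, -44, 30, -45, 17] -> [22, 46, 1, -21, -41, 33, -42, 20] -> [-42, -41, -21, 1, 20, 22, 33, 46] -> [-21, 1, 20, 22, 33, 46]
  [25, 34, -20, -14, -23, 47, -19] -> [28, 37, -17, -11, -20, 50, -16] -> [-20, -17, -16, -11, 28, 37, 50] -> [-16, -11, 28, 37, 50]
  [43, 4, -4, -36, 34, -3, 7, -23, -7] -> [46, 7, -1, -33, 37, 0, 10, -20, -4] -> [-33, -20, -4, -1, 0, 7, 10, 37, 46] -> [-4, -1, 0, 7, 10, 37, 46]
  [-25, -30, 10, -22, -18] -> [-22, -27, 13, -19, -15] -> [-27, -22, -19, -15, 13] -> [-19, -15, 13]
  [-49, -15, 15, 26, -15, -36] -> [-46, -12, 18, 29, -12, -33] -> [-46, -33, -12, -12, 18, 29] -> [-12, -12, 18, 29]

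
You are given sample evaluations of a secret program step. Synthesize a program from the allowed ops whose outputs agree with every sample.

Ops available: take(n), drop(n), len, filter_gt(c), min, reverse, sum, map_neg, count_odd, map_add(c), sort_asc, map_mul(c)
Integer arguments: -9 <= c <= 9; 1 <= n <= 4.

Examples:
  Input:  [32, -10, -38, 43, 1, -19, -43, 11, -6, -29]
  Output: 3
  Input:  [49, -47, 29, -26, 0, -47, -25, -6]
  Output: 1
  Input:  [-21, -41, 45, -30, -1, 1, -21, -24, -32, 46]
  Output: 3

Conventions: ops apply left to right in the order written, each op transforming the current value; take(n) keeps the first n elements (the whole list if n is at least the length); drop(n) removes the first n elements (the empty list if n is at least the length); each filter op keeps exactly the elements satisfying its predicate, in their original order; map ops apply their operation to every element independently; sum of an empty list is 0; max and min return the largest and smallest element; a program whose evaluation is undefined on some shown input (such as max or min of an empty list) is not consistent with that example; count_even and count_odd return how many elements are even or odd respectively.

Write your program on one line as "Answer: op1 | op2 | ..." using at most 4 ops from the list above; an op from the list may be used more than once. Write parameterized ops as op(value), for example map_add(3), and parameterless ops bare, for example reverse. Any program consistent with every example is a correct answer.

drop(1) | map_mul(6) | filter_gt(3) | len

Check, running the answer program on each example:
  [32, -10, -38, 43, 1, -19, -43, 11, -6, -29] -> [-10, -38, 43, 1, -19, -43, 11, -6, -29] -> [-60, -228, 258, 6, -114, -258, 66, -36, -174] -> [258, 6, 66] -> 3
  [49, -47, 29, -26, 0, -47, -25, -6] -> [-47, 29, -26, 0, -47, -25, -6] -> [-282, 174, -156, 0, -282, -150, -36] -> [174] -> 1
  [-21, -41, 45, -30, -1, 1, -21, -24, -32, 46] -> [-41, 45, -30, -1, 1, -21, -24, -32, 46] -> [-246, 270, -180, -6, 6, -126, -144, -192, 276] -> [270, 6, 276] -> 3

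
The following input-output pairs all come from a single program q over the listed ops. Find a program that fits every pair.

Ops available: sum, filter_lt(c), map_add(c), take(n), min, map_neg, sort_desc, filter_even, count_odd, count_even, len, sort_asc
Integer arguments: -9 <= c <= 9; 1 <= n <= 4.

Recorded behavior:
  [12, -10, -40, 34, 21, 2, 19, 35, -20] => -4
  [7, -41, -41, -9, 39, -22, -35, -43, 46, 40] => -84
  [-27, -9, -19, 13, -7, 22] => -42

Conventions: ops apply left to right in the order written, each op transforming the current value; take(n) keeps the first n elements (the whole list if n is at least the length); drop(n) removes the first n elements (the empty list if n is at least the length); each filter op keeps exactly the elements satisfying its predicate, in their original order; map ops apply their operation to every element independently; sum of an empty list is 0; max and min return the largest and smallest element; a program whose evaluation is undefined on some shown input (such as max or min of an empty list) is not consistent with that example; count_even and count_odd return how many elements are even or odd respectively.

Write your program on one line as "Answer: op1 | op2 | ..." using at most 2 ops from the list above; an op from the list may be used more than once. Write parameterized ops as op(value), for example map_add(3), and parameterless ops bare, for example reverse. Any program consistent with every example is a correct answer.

take(4) | sum

Check, running the answer program on each example:
  [12, -10, -40, 34, 21, 2, 19, 35, -20] -> [12, -10, -40, 34] -> -4
  [7, -41, -41, -9, 39, -22, -35, -43, 46, 40] -> [7, -41, -41, -9] -> -84
  [-27, -9, -19, 13, -7, 22] -> [-27, -9, -19, 13] -> -42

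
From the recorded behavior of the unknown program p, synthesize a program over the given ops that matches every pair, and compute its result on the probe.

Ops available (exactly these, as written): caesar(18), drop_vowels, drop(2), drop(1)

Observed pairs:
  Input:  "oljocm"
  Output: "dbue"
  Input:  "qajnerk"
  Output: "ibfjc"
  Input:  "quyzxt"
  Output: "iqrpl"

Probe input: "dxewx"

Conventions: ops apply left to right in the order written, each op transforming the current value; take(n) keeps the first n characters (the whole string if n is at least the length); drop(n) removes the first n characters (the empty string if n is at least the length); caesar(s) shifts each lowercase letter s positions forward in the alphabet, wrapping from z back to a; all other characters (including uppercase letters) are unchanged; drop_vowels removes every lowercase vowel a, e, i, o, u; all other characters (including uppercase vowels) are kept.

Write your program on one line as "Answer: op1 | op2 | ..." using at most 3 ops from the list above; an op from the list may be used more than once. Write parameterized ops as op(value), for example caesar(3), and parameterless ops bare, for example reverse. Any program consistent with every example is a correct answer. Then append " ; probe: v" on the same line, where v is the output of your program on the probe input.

drop_vowels | caesar(18) ; probe: "vpop"

Check, running the answer program on each example:
  "oljocm" -> "ljcm" -> "dbue"
  "qajnerk" -> "qjnrk" -> "ibfjc"
  "quyzxt" -> "qyzxt" -> "iqrpl"
  probe: "dxewx" -> "dxwx" -> "vpop"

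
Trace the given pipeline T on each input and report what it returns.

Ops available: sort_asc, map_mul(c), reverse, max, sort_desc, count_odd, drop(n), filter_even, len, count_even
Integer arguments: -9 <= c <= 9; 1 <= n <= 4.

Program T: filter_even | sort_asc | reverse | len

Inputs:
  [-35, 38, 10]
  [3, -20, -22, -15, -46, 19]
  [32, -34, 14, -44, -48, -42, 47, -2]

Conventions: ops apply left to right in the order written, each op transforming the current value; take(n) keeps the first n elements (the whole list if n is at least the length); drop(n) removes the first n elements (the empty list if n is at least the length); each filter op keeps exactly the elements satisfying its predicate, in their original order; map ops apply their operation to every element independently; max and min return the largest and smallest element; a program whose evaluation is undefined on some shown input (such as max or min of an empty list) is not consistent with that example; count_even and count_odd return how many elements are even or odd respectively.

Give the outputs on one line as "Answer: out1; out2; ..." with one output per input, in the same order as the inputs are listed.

Execution, op by op:
  [-35, 38, 10] -> [38, 10] -> [10, 38] -> [38, 10] -> 2
  [3, -20, -22, -15, -46, 19] -> [-20, -22, -46] -> [-46, -22, -20] -> [-20, -22, -46] -> 3
  [32, -34, 14, -44, -48, -42, 47, -2] -> [32, -34, 14, -44, -48, -42, -2] -> [-48, -44, -42, -34, -2, 14, 32] -> [32, 14, -2, -34, -42, -44, -48] -> 7

2; 3; 7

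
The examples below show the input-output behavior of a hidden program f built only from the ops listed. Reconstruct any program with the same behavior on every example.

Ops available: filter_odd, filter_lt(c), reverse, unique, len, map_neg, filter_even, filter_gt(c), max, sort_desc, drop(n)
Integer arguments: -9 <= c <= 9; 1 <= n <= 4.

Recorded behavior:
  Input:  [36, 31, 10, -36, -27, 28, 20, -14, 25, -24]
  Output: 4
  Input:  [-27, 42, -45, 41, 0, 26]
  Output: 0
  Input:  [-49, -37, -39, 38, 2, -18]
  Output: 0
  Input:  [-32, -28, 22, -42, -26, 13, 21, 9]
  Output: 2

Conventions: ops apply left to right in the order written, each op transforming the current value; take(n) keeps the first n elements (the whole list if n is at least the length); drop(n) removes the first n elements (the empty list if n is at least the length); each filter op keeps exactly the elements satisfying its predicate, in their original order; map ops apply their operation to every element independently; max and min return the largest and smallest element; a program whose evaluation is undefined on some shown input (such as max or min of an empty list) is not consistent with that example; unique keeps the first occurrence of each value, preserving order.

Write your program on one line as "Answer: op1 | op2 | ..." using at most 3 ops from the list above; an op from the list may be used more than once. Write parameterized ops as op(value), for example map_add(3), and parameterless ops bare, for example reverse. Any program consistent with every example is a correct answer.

filter_even | drop(3) | len

Check, running the answer program on each example:
  [36, 31, 10, -36, -27, 28, 20, -14, 25, -24] -> [36, 10, -36, 28, 20, -14, -24] -> [28, 20, -14, -24] -> 4
  [-27, 42, -45, 41, 0, 26] -> [42, 0, 26] -> [] -> 0
  [-49, -37, -39, 38, 2, -18] -> [38, 2, -18] -> [] -> 0
  [-32, -28, 22, -42, -26, 13, 21, 9] -> [-32, -28, 22, -42, -26] -> [-42, -26] -> 2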